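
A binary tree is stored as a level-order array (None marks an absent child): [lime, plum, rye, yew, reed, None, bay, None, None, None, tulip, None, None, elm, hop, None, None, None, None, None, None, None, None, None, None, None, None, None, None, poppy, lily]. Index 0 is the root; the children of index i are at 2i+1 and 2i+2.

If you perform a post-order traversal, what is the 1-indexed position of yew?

1

Post-order visits the left subtree, then the right subtree, then the node.
At lime: go left to plum.
  At plum: go left to yew.
    yew is a leaf — visit yew.
  At plum: go right to reed.
    At reed: no left child.
    At reed: go right to tulip.
      tulip is a leaf — visit tulip.
    Visit reed.
  Visit plum.
At lime: go right to rye.
  At rye: no left child.
  At rye: go right to bay.
    At bay: go left to elm.
      elm is a leaf — visit elm.
    At bay: go right to hop.
      At hop: go left to poppy.
        poppy is a leaf — visit poppy.
      At hop: go right to lily.
        lily is a leaf — visit lily.
      Visit hop.
    Visit bay.
  Visit rye.
Visit lime.
Full post-order sequence: yew, tulip, reed, plum, elm, poppy, lily, hop, bay, rye, lime.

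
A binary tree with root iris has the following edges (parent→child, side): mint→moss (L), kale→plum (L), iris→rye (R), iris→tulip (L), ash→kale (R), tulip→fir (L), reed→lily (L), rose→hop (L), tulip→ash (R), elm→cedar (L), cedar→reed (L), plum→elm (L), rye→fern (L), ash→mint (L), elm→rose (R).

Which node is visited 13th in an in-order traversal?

kale

In-order visits the left subtree, then the node, then the right subtree.
At iris: go left to tulip.
  At tulip: go left to fir.
    fir is a leaf — visit fir.
  Visit tulip.
  At tulip: go right to ash.
    At ash: go left to mint.
      At mint: go left to moss.
        moss is a leaf — visit moss.
      Visit mint.
      At mint: no right child.
    Visit ash.
    At ash: go right to kale.
      At kale: go left to plum.
        At plum: go left to elm.
          At elm: go left to cedar.
            At cedar: go left to reed.
              At reed: go left to lily.
                lily is a leaf — visit lily.
              Visit reed.
              At reed: no right child.
            Visit cedar.
            At cedar: no right child.
          Visit elm.
          At elm: go right to rose.
            At rose: go left to hop.
              hop is a leaf — visit hop.
            Visit rose.
            At rose: no right child.
        Visit plum.
        At plum: no right child.
      Visit kale.
      At kale: no right child.
Visit iris.
At iris: go right to rye.
  At rye: go left to fern.
    fern is a leaf — visit fern.
  Visit rye.
  At rye: no right child.
Full in-order sequence: fir, tulip, moss, mint, ash, lily, reed, cedar, elm, hop, rose, plum, kale, iris, fern, rye.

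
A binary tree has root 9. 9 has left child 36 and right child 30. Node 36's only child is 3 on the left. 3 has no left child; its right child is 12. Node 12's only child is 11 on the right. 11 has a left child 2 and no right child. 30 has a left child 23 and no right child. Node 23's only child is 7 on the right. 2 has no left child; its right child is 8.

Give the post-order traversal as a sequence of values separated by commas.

Post-order visits the left subtree, then the right subtree, then the node.
At 9: go left to 36.
  At 36: go left to 3.
    At 3: no left child.
    At 3: go right to 12.
      At 12: no left child.
      At 12: go right to 11.
        At 11: go left to 2.
          At 2: no left child.
          At 2: go right to 8.
            8 is a leaf — visit 8.
          Visit 2.
        At 11: no right child.
        Visit 11.
      Visit 12.
    Visit 3.
  At 36: no right child.
  Visit 36.
At 9: go right to 30.
  At 30: go left to 23.
    At 23: no left child.
    At 23: go right to 7.
      7 is a leaf — visit 7.
    Visit 23.
  At 30: no right child.
  Visit 30.
Visit 9.

8, 2, 11, 12, 3, 36, 7, 23, 30, 9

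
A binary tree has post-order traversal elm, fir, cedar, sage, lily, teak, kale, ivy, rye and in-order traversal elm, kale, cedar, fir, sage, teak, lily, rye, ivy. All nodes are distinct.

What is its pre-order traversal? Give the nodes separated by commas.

The last element of post-order is the root; it splits in-order into left and right subtrees.
Root rye: left subtree has 7 nodes {elm, kale, cedar, fir, sage, teak, lily}, right has 1 {ivy}.
  Root kale: left subtree has 1 node {elm}, right has 5 {cedar, fir, sage, teak, lily}.
    Root teak: left subtree has 3 nodes {cedar, fir, sage}, right has 1 {lily}.
      Root sage: left subtree has 2 nodes {cedar, fir}, right has 0 { }.
        Root cedar: left subtree has 0 nodes { }, right has 1 {fir}.

rye, kale, elm, teak, sage, cedar, fir, lily, ivy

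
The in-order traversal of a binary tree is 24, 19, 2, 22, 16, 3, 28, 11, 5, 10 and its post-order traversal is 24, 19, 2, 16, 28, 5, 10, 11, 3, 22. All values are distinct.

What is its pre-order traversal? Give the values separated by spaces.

22 2 19 24 3 16 11 28 10 5

The last element of post-order is the root; it splits in-order into left and right subtrees.
Root 22: left subtree has 3 nodes {24, 19, 2}, right has 6 {16, 3, 28, 11, 5, 10}.
  Root 2: left subtree has 2 nodes {24, 19}, right has 0 { }.
    Root 19: left subtree has 1 node {24}, right has 0 { }.
  Root 3: left subtree has 1 node {16}, right has 4 {28, 11, 5, 10}.
    Root 11: left subtree has 1 node {28}, right has 2 {5, 10}.
      Root 10: left subtree has 1 node {5}, right has 0 { }.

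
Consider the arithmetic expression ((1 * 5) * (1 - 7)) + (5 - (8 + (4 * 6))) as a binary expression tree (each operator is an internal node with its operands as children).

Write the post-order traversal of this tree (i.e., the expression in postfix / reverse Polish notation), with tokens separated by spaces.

Post-order on an expression tree gives postfix notation: for each operator, emit left operand, right operand, then the operator.

1 5 * 1 7 - * 5 8 4 6 * + - +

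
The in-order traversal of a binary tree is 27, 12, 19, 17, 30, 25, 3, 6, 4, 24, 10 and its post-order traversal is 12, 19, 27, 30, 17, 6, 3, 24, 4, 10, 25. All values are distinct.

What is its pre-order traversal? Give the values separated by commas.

The last element of post-order is the root; it splits in-order into left and right subtrees.
Root 25: left subtree has 5 nodes {27, 12, 19, 17, 30}, right has 5 {3, 6, 4, 24, 10}.
  Root 17: left subtree has 3 nodes {27, 12, 19}, right has 1 {30}.
    Root 27: left subtree has 0 nodes { }, right has 2 {12, 19}.
      Root 19: left subtree has 1 node {12}, right has 0 { }.
  Root 10: left subtree has 4 nodes {3, 6, 4, 24}, right has 0 { }.
    Root 4: left subtree has 2 nodes {3, 6}, right has 1 {24}.
      Root 3: left subtree has 0 nodes { }, right has 1 {6}.

25, 17, 27, 19, 12, 30, 10, 4, 3, 6, 24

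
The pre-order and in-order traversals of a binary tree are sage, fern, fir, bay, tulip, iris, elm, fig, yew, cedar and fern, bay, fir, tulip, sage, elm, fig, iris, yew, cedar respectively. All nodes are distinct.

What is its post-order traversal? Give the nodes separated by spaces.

The first element of pre-order is the root; it splits in-order into left and right subtrees.
Root sage: left subtree has 4 nodes {fern, bay, fir, tulip}, right has 5 {elm, fig, iris, yew, cedar}.
  Root fern: left subtree has 0 nodes { }, right has 3 {bay, fir, tulip}.
    Root fir: left subtree has 1 node {bay}, right has 1 {tulip}.
  Root iris: left subtree has 2 nodes {elm, fig}, right has 2 {yew, cedar}.
    Root elm: left subtree has 0 nodes { }, right has 1 {fig}.
    Root yew: left subtree has 0 nodes { }, right has 1 {cedar}.

bay tulip fir fern fig elm cedar yew iris sage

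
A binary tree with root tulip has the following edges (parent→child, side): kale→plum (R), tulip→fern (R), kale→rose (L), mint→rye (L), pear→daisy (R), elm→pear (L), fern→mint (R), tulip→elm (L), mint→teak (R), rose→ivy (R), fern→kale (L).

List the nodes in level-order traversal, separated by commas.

tulip, elm, fern, pear, kale, mint, daisy, rose, plum, rye, teak, ivy

Level-order visits nodes level by level from the root, left to right within each level.
Level 0: tulip
Level 1: elm, fern
Level 2: pear, kale, mint
Level 3: daisy, rose, plum, rye, teak
Level 4: ivy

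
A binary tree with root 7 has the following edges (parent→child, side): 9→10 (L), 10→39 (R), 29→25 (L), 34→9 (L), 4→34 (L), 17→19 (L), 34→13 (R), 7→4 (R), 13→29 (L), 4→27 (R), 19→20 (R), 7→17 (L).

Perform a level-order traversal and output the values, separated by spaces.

7 17 4 19 34 27 20 9 13 10 29 39 25

Level-order visits nodes level by level from the root, left to right within each level.
Level 0: 7
Level 1: 17, 4
Level 2: 19, 34, 27
Level 3: 20, 9, 13
Level 4: 10, 29
Level 5: 39, 25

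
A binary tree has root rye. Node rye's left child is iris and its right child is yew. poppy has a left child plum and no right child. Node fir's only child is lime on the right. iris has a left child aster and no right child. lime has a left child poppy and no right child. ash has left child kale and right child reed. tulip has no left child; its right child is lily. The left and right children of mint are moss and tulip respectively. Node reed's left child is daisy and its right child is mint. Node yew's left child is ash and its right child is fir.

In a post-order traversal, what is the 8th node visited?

Post-order visits the left subtree, then the right subtree, then the node.
At rye: go left to iris.
  At iris: go left to aster.
    aster is a leaf — visit aster.
  At iris: no right child.
  Visit iris.
At rye: go right to yew.
  At yew: go left to ash.
    At ash: go left to kale.
      kale is a leaf — visit kale.
    At ash: go right to reed.
      At reed: go left to daisy.
        daisy is a leaf — visit daisy.
      At reed: go right to mint.
        At mint: go left to moss.
          moss is a leaf — visit moss.
        At mint: go right to tulip.
          At tulip: no left child.
          At tulip: go right to lily.
            lily is a leaf — visit lily.
          Visit tulip.
        Visit mint.
      Visit reed.
    Visit ash.
  At yew: go right to fir.
    At fir: no left child.
    At fir: go right to lime.
      At lime: go left to poppy.
        At poppy: go left to plum.
          plum is a leaf — visit plum.
        At poppy: no right child.
        Visit poppy.
      At lime: no right child.
      Visit lime.
    Visit fir.
  Visit yew.
Visit rye.
Full post-order sequence: aster, iris, kale, daisy, moss, lily, tulip, mint, reed, ash, plum, poppy, lime, fir, yew, rye.

mint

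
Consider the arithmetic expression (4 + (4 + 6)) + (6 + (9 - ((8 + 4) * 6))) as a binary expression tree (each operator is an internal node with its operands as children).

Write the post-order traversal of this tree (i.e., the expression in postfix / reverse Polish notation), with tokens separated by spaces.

4 4 6 + + 6 9 8 4 + 6 * - + +

Post-order on an expression tree gives postfix notation: for each operator, emit left operand, right operand, then the operator.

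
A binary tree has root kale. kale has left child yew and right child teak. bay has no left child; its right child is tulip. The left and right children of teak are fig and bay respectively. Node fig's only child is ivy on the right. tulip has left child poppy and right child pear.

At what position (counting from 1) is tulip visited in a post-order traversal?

Post-order visits the left subtree, then the right subtree, then the node.
At kale: go left to yew.
  yew is a leaf — visit yew.
At kale: go right to teak.
  At teak: go left to fig.
    At fig: no left child.
    At fig: go right to ivy.
      ivy is a leaf — visit ivy.
    Visit fig.
  At teak: go right to bay.
    At bay: no left child.
    At bay: go right to tulip.
      At tulip: go left to poppy.
        poppy is a leaf — visit poppy.
      At tulip: go right to pear.
        pear is a leaf — visit pear.
      Visit tulip.
    Visit bay.
  Visit teak.
Visit kale.
Full post-order sequence: yew, ivy, fig, poppy, pear, tulip, bay, teak, kale.

6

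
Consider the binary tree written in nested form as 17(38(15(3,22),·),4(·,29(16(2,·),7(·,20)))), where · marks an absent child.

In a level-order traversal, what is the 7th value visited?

Level-order visits nodes level by level from the root, left to right within each level.
Level 0: 17
Level 1: 38, 4
Level 2: 15, 29
Level 3: 3, 22, 16, 7
Level 4: 2, 20
Full level-order sequence: 17, 38, 4, 15, 29, 3, 22, 16, 7, 2, 20.

22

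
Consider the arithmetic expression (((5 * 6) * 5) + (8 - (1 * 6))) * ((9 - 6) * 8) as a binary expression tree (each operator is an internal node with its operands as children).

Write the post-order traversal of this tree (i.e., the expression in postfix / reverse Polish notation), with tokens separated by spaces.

5 6 * 5 * 8 1 6 * - + 9 6 - 8 * *

Post-order on an expression tree gives postfix notation: for each operator, emit left operand, right operand, then the operator.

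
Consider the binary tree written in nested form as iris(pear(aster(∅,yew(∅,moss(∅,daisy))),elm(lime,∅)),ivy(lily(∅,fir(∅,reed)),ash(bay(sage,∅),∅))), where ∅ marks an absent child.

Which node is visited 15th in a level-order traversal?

Level-order visits nodes level by level from the root, left to right within each level.
Level 0: iris
Level 1: pear, ivy
Level 2: aster, elm, lily, ash
Level 3: yew, lime, fir, bay
Level 4: moss, reed, sage
Level 5: daisy
Full level-order sequence: iris, pear, ivy, aster, elm, lily, ash, yew, lime, fir, bay, moss, reed, sage, daisy.

daisy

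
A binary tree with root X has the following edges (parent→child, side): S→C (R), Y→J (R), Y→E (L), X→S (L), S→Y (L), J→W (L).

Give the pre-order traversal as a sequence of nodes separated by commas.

Pre-order visits the node, then its left subtree, then its right subtree.
Visit X.
At X: go left to S.
  Visit S.
  At S: go left to Y.
    Visit Y.
    At Y: go left to E.
      E is a leaf — visit E.
    At Y: go right to J.
      Visit J.
      At J: go left to W.
        W is a leaf — visit W.
      At J: no right child.
  At S: go right to C.
    C is a leaf — visit C.
At X: no right child.

X, S, Y, E, J, W, C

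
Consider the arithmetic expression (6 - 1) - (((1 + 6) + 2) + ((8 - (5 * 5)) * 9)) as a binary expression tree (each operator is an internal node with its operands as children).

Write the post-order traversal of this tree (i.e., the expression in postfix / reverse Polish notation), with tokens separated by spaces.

6 1 - 1 6 + 2 + 8 5 5 * - 9 * + -

Post-order on an expression tree gives postfix notation: for each operator, emit left operand, right operand, then the operator.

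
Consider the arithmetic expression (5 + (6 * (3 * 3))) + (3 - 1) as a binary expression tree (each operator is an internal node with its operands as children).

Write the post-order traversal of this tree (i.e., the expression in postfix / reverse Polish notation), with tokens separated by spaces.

Post-order on an expression tree gives postfix notation: for each operator, emit left operand, right operand, then the operator.

5 6 3 3 * * + 3 1 - +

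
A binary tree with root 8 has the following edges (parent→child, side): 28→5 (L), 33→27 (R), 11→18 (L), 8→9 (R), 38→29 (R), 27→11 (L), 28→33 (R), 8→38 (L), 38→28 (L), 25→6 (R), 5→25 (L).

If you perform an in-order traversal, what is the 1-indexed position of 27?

8

In-order visits the left subtree, then the node, then the right subtree.
At 8: go left to 38.
  At 38: go left to 28.
    At 28: go left to 5.
      At 5: go left to 25.
        At 25: no left child.
        Visit 25.
        At 25: go right to 6.
          6 is a leaf — visit 6.
      Visit 5.
      At 5: no right child.
    Visit 28.
    At 28: go right to 33.
      At 33: no left child.
      Visit 33.
      At 33: go right to 27.
        At 27: go left to 11.
          At 11: go left to 18.
            18 is a leaf — visit 18.
          Visit 11.
          At 11: no right child.
        Visit 27.
        At 27: no right child.
  Visit 38.
  At 38: go right to 29.
    29 is a leaf — visit 29.
Visit 8.
At 8: go right to 9.
  9 is a leaf — visit 9.
Full in-order sequence: 25, 6, 5, 28, 33, 18, 11, 27, 38, 29, 8, 9.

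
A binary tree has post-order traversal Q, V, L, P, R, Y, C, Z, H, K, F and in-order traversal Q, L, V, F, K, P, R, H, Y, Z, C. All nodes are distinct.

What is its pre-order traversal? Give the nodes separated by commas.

F, L, Q, V, K, H, R, P, Z, Y, C

The last element of post-order is the root; it splits in-order into left and right subtrees.
Root F: left subtree has 3 nodes {Q, L, V}, right has 7 {K, P, R, H, Y, Z, C}.
  Root L: left subtree has 1 node {Q}, right has 1 {V}.
  Root K: left subtree has 0 nodes { }, right has 6 {P, R, H, Y, Z, C}.
    Root H: left subtree has 2 nodes {P, R}, right has 3 {Y, Z, C}.
      Root R: left subtree has 1 node {P}, right has 0 { }.
      Root Z: left subtree has 1 node {Y}, right has 1 {C}.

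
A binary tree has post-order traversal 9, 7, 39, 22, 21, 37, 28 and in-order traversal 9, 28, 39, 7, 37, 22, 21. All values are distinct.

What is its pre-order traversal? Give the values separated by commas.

The last element of post-order is the root; it splits in-order into left and right subtrees.
Root 28: left subtree has 1 node {9}, right has 5 {39, 7, 37, 22, 21}.
  Root 37: left subtree has 2 nodes {39, 7}, right has 2 {22, 21}.
    Root 39: left subtree has 0 nodes { }, right has 1 {7}.
    Root 21: left subtree has 1 node {22}, right has 0 { }.

28, 9, 37, 39, 7, 21, 22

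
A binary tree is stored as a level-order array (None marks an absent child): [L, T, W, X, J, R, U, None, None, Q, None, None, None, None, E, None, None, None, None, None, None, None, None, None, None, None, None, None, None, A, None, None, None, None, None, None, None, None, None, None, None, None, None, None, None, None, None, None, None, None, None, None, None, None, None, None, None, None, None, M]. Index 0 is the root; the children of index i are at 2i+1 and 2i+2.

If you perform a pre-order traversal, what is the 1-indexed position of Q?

5

Pre-order visits the node, then its left subtree, then its right subtree.
Visit L.
At L: go left to T.
  Visit T.
  At T: go left to X.
    X is a leaf — visit X.
  At T: go right to J.
    Visit J.
    At J: go left to Q.
      Q is a leaf — visit Q.
    At J: no right child.
At L: go right to W.
  Visit W.
  At W: go left to R.
    R is a leaf — visit R.
  At W: go right to U.
    Visit U.
    At U: no left child.
    At U: go right to E.
      Visit E.
      At E: go left to A.
        Visit A.
        At A: go left to M.
          M is a leaf — visit M.
        At A: no right child.
      At E: no right child.
Full pre-order sequence: L, T, X, J, Q, W, R, U, E, A, M.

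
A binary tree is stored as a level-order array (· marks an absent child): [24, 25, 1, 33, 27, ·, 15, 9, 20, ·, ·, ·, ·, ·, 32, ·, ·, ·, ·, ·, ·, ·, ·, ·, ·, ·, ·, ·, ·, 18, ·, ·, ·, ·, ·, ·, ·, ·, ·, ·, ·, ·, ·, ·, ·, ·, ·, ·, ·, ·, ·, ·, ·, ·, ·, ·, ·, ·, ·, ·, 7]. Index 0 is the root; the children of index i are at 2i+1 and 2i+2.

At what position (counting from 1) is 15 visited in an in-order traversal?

In-order visits the left subtree, then the node, then the right subtree.
At 24: go left to 25.
  At 25: go left to 33.
    At 33: go left to 9.
      9 is a leaf — visit 9.
    Visit 33.
    At 33: go right to 20.
      20 is a leaf — visit 20.
  Visit 25.
  At 25: go right to 27.
    27 is a leaf — visit 27.
Visit 24.
At 24: go right to 1.
  At 1: no left child.
  Visit 1.
  At 1: go right to 15.
    At 15: no left child.
    Visit 15.
    At 15: go right to 32.
      At 32: go left to 18.
        At 18: no left child.
        Visit 18.
        At 18: go right to 7.
          7 is a leaf — visit 7.
      Visit 32.
      At 32: no right child.
Full in-order sequence: 9, 33, 20, 25, 27, 24, 1, 15, 18, 7, 32.

8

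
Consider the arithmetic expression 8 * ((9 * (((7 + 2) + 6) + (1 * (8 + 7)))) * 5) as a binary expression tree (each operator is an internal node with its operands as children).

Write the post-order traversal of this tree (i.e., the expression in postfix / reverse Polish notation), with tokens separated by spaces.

Post-order on an expression tree gives postfix notation: for each operator, emit left operand, right operand, then the operator.

8 9 7 2 + 6 + 1 8 7 + * + * 5 * *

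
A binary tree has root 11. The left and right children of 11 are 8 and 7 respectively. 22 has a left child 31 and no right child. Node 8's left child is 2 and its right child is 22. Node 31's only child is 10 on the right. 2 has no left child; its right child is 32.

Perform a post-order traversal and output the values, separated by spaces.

Post-order visits the left subtree, then the right subtree, then the node.
At 11: go left to 8.
  At 8: go left to 2.
    At 2: no left child.
    At 2: go right to 32.
      32 is a leaf — visit 32.
    Visit 2.
  At 8: go right to 22.
    At 22: go left to 31.
      At 31: no left child.
      At 31: go right to 10.
        10 is a leaf — visit 10.
      Visit 31.
    At 22: no right child.
    Visit 22.
  Visit 8.
At 11: go right to 7.
  7 is a leaf — visit 7.
Visit 11.

32 2 10 31 22 8 7 11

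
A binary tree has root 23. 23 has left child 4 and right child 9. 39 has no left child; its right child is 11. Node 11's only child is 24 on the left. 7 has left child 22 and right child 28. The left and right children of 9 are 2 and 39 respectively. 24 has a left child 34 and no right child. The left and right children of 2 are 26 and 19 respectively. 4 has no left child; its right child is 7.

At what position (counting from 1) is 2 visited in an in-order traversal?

7

In-order visits the left subtree, then the node, then the right subtree.
At 23: go left to 4.
  At 4: no left child.
  Visit 4.
  At 4: go right to 7.
    At 7: go left to 22.
      22 is a leaf — visit 22.
    Visit 7.
    At 7: go right to 28.
      28 is a leaf — visit 28.
Visit 23.
At 23: go right to 9.
  At 9: go left to 2.
    At 2: go left to 26.
      26 is a leaf — visit 26.
    Visit 2.
    At 2: go right to 19.
      19 is a leaf — visit 19.
  Visit 9.
  At 9: go right to 39.
    At 39: no left child.
    Visit 39.
    At 39: go right to 11.
      At 11: go left to 24.
        At 24: go left to 34.
          34 is a leaf — visit 34.
        Visit 24.
        At 24: no right child.
      Visit 11.
      At 11: no right child.
Full in-order sequence: 4, 22, 7, 28, 23, 26, 2, 19, 9, 39, 34, 24, 11.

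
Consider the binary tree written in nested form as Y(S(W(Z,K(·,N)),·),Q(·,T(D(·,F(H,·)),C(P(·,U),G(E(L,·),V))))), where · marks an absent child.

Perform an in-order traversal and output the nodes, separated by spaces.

In-order visits the left subtree, then the node, then the right subtree.
At Y: go left to S.
  At S: go left to W.
    At W: go left to Z.
      Z is a leaf — visit Z.
    Visit W.
    At W: go right to K.
      At K: no left child.
      Visit K.
      At K: go right to N.
        N is a leaf — visit N.
  Visit S.
  At S: no right child.
Visit Y.
At Y: go right to Q.
  At Q: no left child.
  Visit Q.
  At Q: go right to T.
    At T: go left to D.
      At D: no left child.
      Visit D.
      At D: go right to F.
        At F: go left to H.
          H is a leaf — visit H.
        Visit F.
        At F: no right child.
    Visit T.
    At T: go right to C.
      At C: go left to P.
        At P: no left child.
        Visit P.
        At P: go right to U.
          U is a leaf — visit U.
      Visit C.
      At C: go right to G.
        At G: go left to E.
          At E: go left to L.
            L is a leaf — visit L.
          Visit E.
          At E: no right child.
        Visit G.
        At G: go right to V.
          V is a leaf — visit V.

Z W K N S Y Q D H F T P U C L E G V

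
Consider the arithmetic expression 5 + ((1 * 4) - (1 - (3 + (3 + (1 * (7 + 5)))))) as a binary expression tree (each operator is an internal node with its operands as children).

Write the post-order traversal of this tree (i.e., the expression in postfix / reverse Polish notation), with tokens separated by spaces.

5 1 4 * 1 3 3 1 7 5 + * + + - - +

Post-order on an expression tree gives postfix notation: for each operator, emit left operand, right operand, then the operator.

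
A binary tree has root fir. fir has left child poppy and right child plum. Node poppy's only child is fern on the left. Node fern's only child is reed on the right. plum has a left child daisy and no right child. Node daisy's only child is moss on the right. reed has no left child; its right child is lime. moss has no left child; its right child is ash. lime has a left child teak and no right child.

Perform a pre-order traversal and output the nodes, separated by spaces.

Pre-order visits the node, then its left subtree, then its right subtree.
Visit fir.
At fir: go left to poppy.
  Visit poppy.
  At poppy: go left to fern.
    Visit fern.
    At fern: no left child.
    At fern: go right to reed.
      Visit reed.
      At reed: no left child.
      At reed: go right to lime.
        Visit lime.
        At lime: go left to teak.
          teak is a leaf — visit teak.
        At lime: no right child.
  At poppy: no right child.
At fir: go right to plum.
  Visit plum.
  At plum: go left to daisy.
    Visit daisy.
    At daisy: no left child.
    At daisy: go right to moss.
      Visit moss.
      At moss: no left child.
      At moss: go right to ash.
        ash is a leaf — visit ash.
  At plum: no right child.

fir poppy fern reed lime teak plum daisy moss ash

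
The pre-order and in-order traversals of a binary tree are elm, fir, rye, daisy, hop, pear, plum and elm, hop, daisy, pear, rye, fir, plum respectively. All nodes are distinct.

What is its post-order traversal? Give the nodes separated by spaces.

hop pear daisy rye plum fir elm

The first element of pre-order is the root; it splits in-order into left and right subtrees.
Root elm: left subtree has 0 nodes { }, right has 6 {hop, daisy, pear, rye, fir, plum}.
  Root fir: left subtree has 4 nodes {hop, daisy, pear, rye}, right has 1 {plum}.
    Root rye: left subtree has 3 nodes {hop, daisy, pear}, right has 0 { }.
      Root daisy: left subtree has 1 node {hop}, right has 1 {pear}.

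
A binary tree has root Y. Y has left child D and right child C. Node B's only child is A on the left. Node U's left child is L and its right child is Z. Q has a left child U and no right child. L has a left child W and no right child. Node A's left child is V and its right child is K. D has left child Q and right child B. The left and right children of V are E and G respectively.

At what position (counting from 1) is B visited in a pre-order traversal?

Pre-order visits the node, then its left subtree, then its right subtree.
Visit Y.
At Y: go left to D.
  Visit D.
  At D: go left to Q.
    Visit Q.
    At Q: go left to U.
      Visit U.
      At U: go left to L.
        Visit L.
        At L: go left to W.
          W is a leaf — visit W.
        At L: no right child.
      At U: go right to Z.
        Z is a leaf — visit Z.
    At Q: no right child.
  At D: go right to B.
    Visit B.
    At B: go left to A.
      Visit A.
      At A: go left to V.
        Visit V.
        At V: go left to E.
          E is a leaf — visit E.
        At V: go right to G.
          G is a leaf — visit G.
      At A: go right to K.
        K is a leaf — visit K.
    At B: no right child.
At Y: go right to C.
  C is a leaf — visit C.
Full pre-order sequence: Y, D, Q, U, L, W, Z, B, A, V, E, G, K, C.

8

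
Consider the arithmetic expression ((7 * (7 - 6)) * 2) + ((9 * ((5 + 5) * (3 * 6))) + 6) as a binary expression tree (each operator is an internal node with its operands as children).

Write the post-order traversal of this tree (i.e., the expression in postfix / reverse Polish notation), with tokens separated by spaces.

7 7 6 - * 2 * 9 5 5 + 3 6 * * * 6 + +

Post-order on an expression tree gives postfix notation: for each operator, emit left operand, right operand, then the operator.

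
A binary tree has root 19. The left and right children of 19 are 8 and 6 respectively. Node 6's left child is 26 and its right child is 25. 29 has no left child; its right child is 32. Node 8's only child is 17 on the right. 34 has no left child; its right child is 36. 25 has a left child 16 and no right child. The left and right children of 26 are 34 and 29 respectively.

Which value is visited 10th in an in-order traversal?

16

In-order visits the left subtree, then the node, then the right subtree.
At 19: go left to 8.
  At 8: no left child.
  Visit 8.
  At 8: go right to 17.
    17 is a leaf — visit 17.
Visit 19.
At 19: go right to 6.
  At 6: go left to 26.
    At 26: go left to 34.
      At 34: no left child.
      Visit 34.
      At 34: go right to 36.
        36 is a leaf — visit 36.
    Visit 26.
    At 26: go right to 29.
      At 29: no left child.
      Visit 29.
      At 29: go right to 32.
        32 is a leaf — visit 32.
  Visit 6.
  At 6: go right to 25.
    At 25: go left to 16.
      16 is a leaf — visit 16.
    Visit 25.
    At 25: no right child.
Full in-order sequence: 8, 17, 19, 34, 36, 26, 29, 32, 6, 16, 25.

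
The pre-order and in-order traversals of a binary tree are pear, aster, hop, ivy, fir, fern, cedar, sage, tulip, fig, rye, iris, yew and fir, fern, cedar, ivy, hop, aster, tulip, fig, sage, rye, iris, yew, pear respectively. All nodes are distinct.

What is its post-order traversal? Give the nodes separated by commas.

The first element of pre-order is the root; it splits in-order into left and right subtrees.
Root pear: left subtree has 12 nodes {fir, fern, cedar, ivy, hop, aster, tulip, fig, sage, rye, iris, yew}, right has 0 { }.
  Root aster: left subtree has 5 nodes {fir, fern, cedar, ivy, hop}, right has 6 {tulip, fig, sage, rye, iris, yew}.
    Root hop: left subtree has 4 nodes {fir, fern, cedar, ivy}, right has 0 { }.
      Root ivy: left subtree has 3 nodes {fir, fern, cedar}, right has 0 { }.
        Root fir: left subtree has 0 nodes { }, right has 2 {fern, cedar}.
          Root fern: left subtree has 0 nodes { }, right has 1 {cedar}.
    Root sage: left subtree has 2 nodes {tulip, fig}, right has 3 {rye, iris, yew}.
      Root tulip: left subtree has 0 nodes { }, right has 1 {fig}.
      Root rye: left subtree has 0 nodes { }, right has 2 {iris, yew}.
        Root iris: left subtree has 0 nodes { }, right has 1 {yew}.

cedar, fern, fir, ivy, hop, fig, tulip, yew, iris, rye, sage, aster, pear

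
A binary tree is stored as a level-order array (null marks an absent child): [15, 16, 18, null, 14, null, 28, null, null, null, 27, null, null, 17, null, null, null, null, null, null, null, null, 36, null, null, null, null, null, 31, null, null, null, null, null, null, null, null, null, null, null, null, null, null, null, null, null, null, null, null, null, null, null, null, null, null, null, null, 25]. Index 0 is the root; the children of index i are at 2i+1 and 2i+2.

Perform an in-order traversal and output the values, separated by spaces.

In-order visits the left subtree, then the node, then the right subtree.
At 15: go left to 16.
  At 16: no left child.
  Visit 16.
  At 16: go right to 14.
    At 14: no left child.
    Visit 14.
    At 14: go right to 27.
      At 27: no left child.
      Visit 27.
      At 27: go right to 36.
        36 is a leaf — visit 36.
Visit 15.
At 15: go right to 18.
  At 18: no left child.
  Visit 18.
  At 18: go right to 28.
    At 28: go left to 17.
      At 17: no left child.
      Visit 17.
      At 17: go right to 31.
        At 31: go left to 25.
          25 is a leaf — visit 25.
        Visit 31.
        At 31: no right child.
    Visit 28.
    At 28: no right child.

16 14 27 36 15 18 17 25 31 28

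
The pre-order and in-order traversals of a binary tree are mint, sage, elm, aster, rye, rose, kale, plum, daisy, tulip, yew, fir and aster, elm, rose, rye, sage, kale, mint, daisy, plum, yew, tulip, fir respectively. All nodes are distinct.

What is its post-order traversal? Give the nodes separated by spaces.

The first element of pre-order is the root; it splits in-order into left and right subtrees.
Root mint: left subtree has 6 nodes {aster, elm, rose, rye, sage, kale}, right has 5 {daisy, plum, yew, tulip, fir}.
  Root sage: left subtree has 4 nodes {aster, elm, rose, rye}, right has 1 {kale}.
    Root elm: left subtree has 1 node {aster}, right has 2 {rose, rye}.
      Root rye: left subtree has 1 node {rose}, right has 0 { }.
  Root plum: left subtree has 1 node {daisy}, right has 3 {yew, tulip, fir}.
    Root tulip: left subtree has 1 node {yew}, right has 1 {fir}.

aster rose rye elm kale sage daisy yew fir tulip plum mint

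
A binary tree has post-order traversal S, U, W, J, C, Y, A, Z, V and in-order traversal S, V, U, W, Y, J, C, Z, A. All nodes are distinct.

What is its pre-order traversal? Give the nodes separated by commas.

The last element of post-order is the root; it splits in-order into left and right subtrees.
Root V: left subtree has 1 node {S}, right has 7 {U, W, Y, J, C, Z, A}.
  Root Z: left subtree has 5 nodes {U, W, Y, J, C}, right has 1 {A}.
    Root Y: left subtree has 2 nodes {U, W}, right has 2 {J, C}.
      Root W: left subtree has 1 node {U}, right has 0 { }.
      Root C: left subtree has 1 node {J}, right has 0 { }.

V, S, Z, Y, W, U, C, J, A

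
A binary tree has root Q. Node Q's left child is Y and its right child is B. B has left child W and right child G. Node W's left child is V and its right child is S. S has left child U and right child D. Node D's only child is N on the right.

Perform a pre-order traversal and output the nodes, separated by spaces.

Q Y B W V S U D N G

Pre-order visits the node, then its left subtree, then its right subtree.
Visit Q.
At Q: go left to Y.
  Y is a leaf — visit Y.
At Q: go right to B.
  Visit B.
  At B: go left to W.
    Visit W.
    At W: go left to V.
      V is a leaf — visit V.
    At W: go right to S.
      Visit S.
      At S: go left to U.
        U is a leaf — visit U.
      At S: go right to D.
        Visit D.
        At D: no left child.
        At D: go right to N.
          N is a leaf — visit N.
  At B: go right to G.
    G is a leaf — visit G.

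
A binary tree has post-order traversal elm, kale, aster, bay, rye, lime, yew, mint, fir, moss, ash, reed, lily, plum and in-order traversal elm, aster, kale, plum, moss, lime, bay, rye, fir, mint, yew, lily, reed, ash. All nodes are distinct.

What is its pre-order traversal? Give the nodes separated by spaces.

plum aster elm kale lily moss fir lime rye bay mint yew reed ash

The last element of post-order is the root; it splits in-order into left and right subtrees.
Root plum: left subtree has 3 nodes {elm, aster, kale}, right has 10 {moss, lime, bay, rye, fir, mint, yew, lily, reed, ash}.
  Root aster: left subtree has 1 node {elm}, right has 1 {kale}.
  Root lily: left subtree has 7 nodes {moss, lime, bay, rye, fir, mint, yew}, right has 2 {reed, ash}.
    Root moss: left subtree has 0 nodes { }, right has 6 {lime, bay, rye, fir, mint, yew}.
      Root fir: left subtree has 3 nodes {lime, bay, rye}, right has 2 {mint, yew}.
        Root lime: left subtree has 0 nodes { }, right has 2 {bay, rye}.
          Root rye: left subtree has 1 node {bay}, right has 0 { }.
        Root mint: left subtree has 0 nodes { }, right has 1 {yew}.
    Root reed: left subtree has 0 nodes { }, right has 1 {ash}.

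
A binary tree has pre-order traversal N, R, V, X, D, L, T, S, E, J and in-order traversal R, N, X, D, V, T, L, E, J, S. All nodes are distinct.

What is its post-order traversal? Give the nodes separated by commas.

The first element of pre-order is the root; it splits in-order into left and right subtrees.
Root N: left subtree has 1 node {R}, right has 8 {X, D, V, T, L, E, J, S}.
  Root V: left subtree has 2 nodes {X, D}, right has 5 {T, L, E, J, S}.
    Root X: left subtree has 0 nodes { }, right has 1 {D}.
    Root L: left subtree has 1 node {T}, right has 3 {E, J, S}.
      Root S: left subtree has 2 nodes {E, J}, right has 0 { }.
        Root E: left subtree has 0 nodes { }, right has 1 {J}.

R, D, X, T, J, E, S, L, V, N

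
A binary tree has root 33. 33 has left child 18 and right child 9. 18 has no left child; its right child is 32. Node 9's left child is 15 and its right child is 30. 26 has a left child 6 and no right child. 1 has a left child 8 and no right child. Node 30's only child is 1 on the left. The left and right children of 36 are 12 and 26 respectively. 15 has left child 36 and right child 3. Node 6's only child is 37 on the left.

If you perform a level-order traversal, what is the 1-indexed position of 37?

14

Level-order visits nodes level by level from the root, left to right within each level.
Level 0: 33
Level 1: 18, 9
Level 2: 32, 15, 30
Level 3: 36, 3, 1
Level 4: 12, 26, 8
Level 5: 6
Level 6: 37
Full level-order sequence: 33, 18, 9, 32, 15, 30, 36, 3, 1, 12, 26, 8, 6, 37.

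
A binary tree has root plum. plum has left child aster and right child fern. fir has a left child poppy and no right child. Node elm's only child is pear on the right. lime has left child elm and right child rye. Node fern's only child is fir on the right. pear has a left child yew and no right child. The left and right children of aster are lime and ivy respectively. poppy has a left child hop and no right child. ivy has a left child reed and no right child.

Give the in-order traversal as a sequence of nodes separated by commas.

In-order visits the left subtree, then the node, then the right subtree.
At plum: go left to aster.
  At aster: go left to lime.
    At lime: go left to elm.
      At elm: no left child.
      Visit elm.
      At elm: go right to pear.
        At pear: go left to yew.
          yew is a leaf — visit yew.
        Visit pear.
        At pear: no right child.
    Visit lime.
    At lime: go right to rye.
      rye is a leaf — visit rye.
  Visit aster.
  At aster: go right to ivy.
    At ivy: go left to reed.
      reed is a leaf — visit reed.
    Visit ivy.
    At ivy: no right child.
Visit plum.
At plum: go right to fern.
  At fern: no left child.
  Visit fern.
  At fern: go right to fir.
    At fir: go left to poppy.
      At poppy: go left to hop.
        hop is a leaf — visit hop.
      Visit poppy.
      At poppy: no right child.
    Visit fir.
    At fir: no right child.

elm, yew, pear, lime, rye, aster, reed, ivy, plum, fern, hop, poppy, fir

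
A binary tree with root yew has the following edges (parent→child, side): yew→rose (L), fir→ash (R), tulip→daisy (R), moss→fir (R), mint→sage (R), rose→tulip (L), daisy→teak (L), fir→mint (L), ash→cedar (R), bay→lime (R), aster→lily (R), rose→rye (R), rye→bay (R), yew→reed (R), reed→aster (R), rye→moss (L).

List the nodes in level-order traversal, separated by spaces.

yew rose reed tulip rye aster daisy moss bay lily teak fir lime mint ash sage cedar

Level-order visits nodes level by level from the root, left to right within each level.
Level 0: yew
Level 1: rose, reed
Level 2: tulip, rye, aster
Level 3: daisy, moss, bay, lily
Level 4: teak, fir, lime
Level 5: mint, ash
Level 6: sage, cedar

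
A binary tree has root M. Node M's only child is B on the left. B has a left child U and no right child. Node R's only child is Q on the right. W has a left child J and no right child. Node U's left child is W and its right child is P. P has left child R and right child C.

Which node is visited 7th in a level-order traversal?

R

Level-order visits nodes level by level from the root, left to right within each level.
Level 0: M
Level 1: B
Level 2: U
Level 3: W, P
Level 4: J, R, C
Level 5: Q
Full level-order sequence: M, B, U, W, P, J, R, C, Q.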